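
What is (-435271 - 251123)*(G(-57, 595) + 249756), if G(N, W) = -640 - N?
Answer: -171030852162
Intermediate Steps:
(-435271 - 251123)*(G(-57, 595) + 249756) = (-435271 - 251123)*((-640 - 1*(-57)) + 249756) = -686394*((-640 + 57) + 249756) = -686394*(-583 + 249756) = -686394*249173 = -171030852162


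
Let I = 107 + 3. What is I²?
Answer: 12100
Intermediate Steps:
I = 110
I² = 110² = 12100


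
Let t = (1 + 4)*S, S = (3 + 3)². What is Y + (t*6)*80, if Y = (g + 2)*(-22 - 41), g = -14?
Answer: 87156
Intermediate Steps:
S = 36 (S = 6² = 36)
t = 180 (t = (1 + 4)*36 = 5*36 = 180)
Y = 756 (Y = (-14 + 2)*(-22 - 41) = -12*(-63) = 756)
Y + (t*6)*80 = 756 + (180*6)*80 = 756 + 1080*80 = 756 + 86400 = 87156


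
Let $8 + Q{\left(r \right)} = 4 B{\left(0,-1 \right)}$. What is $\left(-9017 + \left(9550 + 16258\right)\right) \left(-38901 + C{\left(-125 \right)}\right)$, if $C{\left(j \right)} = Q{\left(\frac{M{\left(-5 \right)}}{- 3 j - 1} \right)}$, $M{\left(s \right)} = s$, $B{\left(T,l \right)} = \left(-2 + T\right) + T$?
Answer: $-653455347$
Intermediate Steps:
$B{\left(T,l \right)} = -2 + 2 T$
$Q{\left(r \right)} = -16$ ($Q{\left(r \right)} = -8 + 4 \left(-2 + 2 \cdot 0\right) = -8 + 4 \left(-2 + 0\right) = -8 + 4 \left(-2\right) = -8 - 8 = -16$)
$C{\left(j \right)} = -16$
$\left(-9017 + \left(9550 + 16258\right)\right) \left(-38901 + C{\left(-125 \right)}\right) = \left(-9017 + \left(9550 + 16258\right)\right) \left(-38901 - 16\right) = \left(-9017 + 25808\right) \left(-38917\right) = 16791 \left(-38917\right) = -653455347$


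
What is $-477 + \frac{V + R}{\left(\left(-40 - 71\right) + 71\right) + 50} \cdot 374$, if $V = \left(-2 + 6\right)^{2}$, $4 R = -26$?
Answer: $- \frac{1217}{10} \approx -121.7$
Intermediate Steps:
$R = - \frac{13}{2}$ ($R = \frac{1}{4} \left(-26\right) = - \frac{13}{2} \approx -6.5$)
$V = 16$ ($V = 4^{2} = 16$)
$-477 + \frac{V + R}{\left(\left(-40 - 71\right) + 71\right) + 50} \cdot 374 = -477 + \frac{16 - \frac{13}{2}}{\left(\left(-40 - 71\right) + 71\right) + 50} \cdot 374 = -477 + \frac{19}{2 \left(\left(-111 + 71\right) + 50\right)} 374 = -477 + \frac{19}{2 \left(-40 + 50\right)} 374 = -477 + \frac{19}{2 \cdot 10} \cdot 374 = -477 + \frac{19}{2} \cdot \frac{1}{10} \cdot 374 = -477 + \frac{19}{20} \cdot 374 = -477 + \frac{3553}{10} = - \frac{1217}{10}$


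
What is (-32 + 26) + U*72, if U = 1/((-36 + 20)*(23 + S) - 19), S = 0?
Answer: -266/43 ≈ -6.1860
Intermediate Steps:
U = -1/387 (U = 1/((-36 + 20)*(23 + 0) - 19) = 1/(-16*23 - 19) = 1/(-368 - 19) = 1/(-387) = -1/387 ≈ -0.0025840)
(-32 + 26) + U*72 = (-32 + 26) - 1/387*72 = -6 - 8/43 = -266/43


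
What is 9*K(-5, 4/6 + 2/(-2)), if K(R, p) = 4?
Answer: 36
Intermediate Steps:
9*K(-5, 4/6 + 2/(-2)) = 9*4 = 36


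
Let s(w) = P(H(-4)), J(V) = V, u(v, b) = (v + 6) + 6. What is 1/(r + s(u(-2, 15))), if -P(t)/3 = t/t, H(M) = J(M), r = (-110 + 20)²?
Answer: 1/8097 ≈ 0.00012350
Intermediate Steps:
u(v, b) = 12 + v (u(v, b) = (6 + v) + 6 = 12 + v)
r = 8100 (r = (-90)² = 8100)
H(M) = M
P(t) = -3 (P(t) = -3*t/t = -3*1 = -3)
s(w) = -3
1/(r + s(u(-2, 15))) = 1/(8100 - 3) = 1/8097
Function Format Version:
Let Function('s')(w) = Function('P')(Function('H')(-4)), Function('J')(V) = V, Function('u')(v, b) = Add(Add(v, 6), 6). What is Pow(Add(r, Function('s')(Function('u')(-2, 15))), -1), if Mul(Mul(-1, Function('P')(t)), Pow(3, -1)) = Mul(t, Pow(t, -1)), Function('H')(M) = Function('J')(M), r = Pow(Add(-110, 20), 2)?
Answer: Rational(1, 8097) ≈ 0.00012350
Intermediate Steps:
Function('u')(v, b) = Add(12, v) (Function('u')(v, b) = Add(Add(6, v), 6) = Add(12, v))
r = 8100 (r = Pow(-90, 2) = 8100)
Function('H')(M) = M
Function('P')(t) = -3 (Function('P')(t) = Mul(-3, Mul(t, Pow(t, -1))) = Mul(-3, 1) = -3)
Function('s')(w) = -3
Pow(Add(r, Function('s')(Function('u')(-2, 15))), -1) = Pow(Add(8100, -3), -1) = Pow(8097, -1) = Rational(1, 8097)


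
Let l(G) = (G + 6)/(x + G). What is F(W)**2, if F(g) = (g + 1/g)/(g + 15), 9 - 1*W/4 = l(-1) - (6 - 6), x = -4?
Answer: 2563201/4840000 ≈ 0.52959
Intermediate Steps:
l(G) = (6 + G)/(-4 + G) (l(G) = (G + 6)/(-4 + G) = (6 + G)/(-4 + G))
W = 40 (W = 36 - 4*((6 - 1)/(-4 - 1) - (6 - 6)) = 36 - 4*(5/(-5) - 1*0) = 36 - 4*(-1/5*5 + 0) = 36 - 4*(-1 + 0) = 36 - 4*(-1) = 36 + 4 = 40)
F(g) = (g + 1/g)/(15 + g)
F(W)**2 = ((1 + 40**2)/(40*(15 + 40)))**2 = ((1/40)*(1 + 1600)/55)**2 = ((1/40)*(1/55)*1601)**2 = (1601/2200)**2 = 2563201/4840000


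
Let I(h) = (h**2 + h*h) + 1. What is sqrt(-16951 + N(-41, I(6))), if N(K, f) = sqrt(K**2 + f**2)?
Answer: sqrt(-16951 + sqrt(7010)) ≈ 129.87*I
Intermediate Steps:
I(h) = 1 + 2*h**2 (I(h) = (h**2 + h**2) + 1 = 2*h**2 + 1 = 1 + 2*h**2)
sqrt(-16951 + N(-41, I(6))) = sqrt(-16951 + sqrt((-41)**2 + (1 + 2*6**2)**2)) = sqrt(-16951 + sqrt(1681 + (1 + 2*36)**2)) = sqrt(-16951 + sqrt(1681 + (1 + 72)**2)) = sqrt(-16951 + sqrt(1681 + 73**2)) = sqrt(-16951 + sqrt(1681 + 5329)) = sqrt(-16951 + sqrt(7010))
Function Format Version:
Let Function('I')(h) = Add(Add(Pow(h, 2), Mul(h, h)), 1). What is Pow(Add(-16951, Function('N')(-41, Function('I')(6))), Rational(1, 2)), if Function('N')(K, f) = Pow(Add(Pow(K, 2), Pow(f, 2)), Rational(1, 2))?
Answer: Pow(Add(-16951, Pow(7010, Rational(1, 2))), Rational(1, 2)) ≈ Mul(129.87, I)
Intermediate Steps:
Function('I')(h) = Add(1, Mul(2, Pow(h, 2))) (Function('I')(h) = Add(Add(Pow(h, 2), Pow(h, 2)), 1) = Add(Mul(2, Pow(h, 2)), 1) = Add(1, Mul(2, Pow(h, 2))))
Pow(Add(-16951, Function('N')(-41, Function('I')(6))), Rational(1, 2)) = Pow(Add(-16951, Pow(Add(Pow(-41, 2), Pow(Add(1, Mul(2, Pow(6, 2))), 2)), Rational(1, 2))), Rational(1, 2)) = Pow(Add(-16951, Pow(Add(1681, Pow(Add(1, Mul(2, 36)), 2)), Rational(1, 2))), Rational(1, 2)) = Pow(Add(-16951, Pow(Add(1681, Pow(Add(1, 72), 2)), Rational(1, 2))), Rational(1, 2)) = Pow(Add(-16951, Pow(Add(1681, Pow(73, 2)), Rational(1, 2))), Rational(1, 2)) = Pow(Add(-16951, Pow(Add(1681, 5329), Rational(1, 2))), Rational(1, 2)) = Pow(Add(-16951, Pow(7010, Rational(1, 2))), Rational(1, 2))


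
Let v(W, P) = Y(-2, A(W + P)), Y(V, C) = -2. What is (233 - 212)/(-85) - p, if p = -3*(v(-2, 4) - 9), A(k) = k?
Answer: -2826/85 ≈ -33.247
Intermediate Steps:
v(W, P) = -2
p = 33 (p = -3*(-2 - 9) = -3*(-11) = 33)
(233 - 212)/(-85) - p = (233 - 212)/(-85) - 1*33 = 21*(-1/85) - 33 = -21/85 - 33 = -2826/85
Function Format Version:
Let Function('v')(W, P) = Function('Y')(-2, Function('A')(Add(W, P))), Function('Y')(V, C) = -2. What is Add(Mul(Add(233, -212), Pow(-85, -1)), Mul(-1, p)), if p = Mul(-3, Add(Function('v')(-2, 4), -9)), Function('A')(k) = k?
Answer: Rational(-2826, 85) ≈ -33.247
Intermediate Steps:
Function('v')(W, P) = -2
p = 33 (p = Mul(-3, Add(-2, -9)) = Mul(-3, -11) = 33)
Add(Mul(Add(233, -212), Pow(-85, -1)), Mul(-1, p)) = Add(Mul(Add(233, -212), Pow(-85, -1)), Mul(-1, 33)) = Add(Mul(21, Rational(-1, 85)), -33) = Add(Rational(-21, 85), -33) = Rational(-2826, 85)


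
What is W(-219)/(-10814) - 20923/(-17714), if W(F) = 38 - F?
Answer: 55427206/47889799 ≈ 1.1574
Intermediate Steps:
W(-219)/(-10814) - 20923/(-17714) = (38 - 1*(-219))/(-10814) - 20923/(-17714) = (38 + 219)*(-1/10814) - 20923*(-1/17714) = 257*(-1/10814) + 20923/17714 = -257/10814 + 20923/17714 = 55427206/47889799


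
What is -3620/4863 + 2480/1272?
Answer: 103550/85913 ≈ 1.2053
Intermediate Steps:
-3620/4863 + 2480/1272 = -3620*1/4863 + 2480*(1/1272) = -3620/4863 + 310/159 = 103550/85913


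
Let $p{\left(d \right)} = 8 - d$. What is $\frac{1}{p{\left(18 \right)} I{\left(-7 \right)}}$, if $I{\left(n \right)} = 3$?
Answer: $- \frac{1}{30} \approx -0.033333$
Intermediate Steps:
$\frac{1}{p{\left(18 \right)} I{\left(-7 \right)}} = \frac{1}{\left(8 - 18\right) 3} = \frac{1}{\left(-10\right) 3} = \frac{1}{-30} = - \frac{1}{30}$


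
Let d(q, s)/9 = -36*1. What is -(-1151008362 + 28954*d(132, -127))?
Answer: 1160389458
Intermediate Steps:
d(q, s) = -324 (d(q, s) = 9*(-36*1) = 9*(-36) = -324)
-(-1151008362 + 28954*d(132, -127)) = -28954/(1/(-324 - 39753)) = -28954/(1/(-40077)) = -28954/(-1/40077) = -28954*(-40077) = 1160389458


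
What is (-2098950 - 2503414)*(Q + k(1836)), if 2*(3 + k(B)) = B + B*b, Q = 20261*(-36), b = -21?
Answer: 3441459102276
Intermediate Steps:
Q = -729396
k(B) = -3 - 10*B (k(B) = -3 + (B + B*(-21))/2 = -3 + (B - 21*B)/2 = -3 + (-20*B)/2 = -3 - 10*B)
(-2098950 - 2503414)*(Q + k(1836)) = (-2098950 - 2503414)*(-729396 + (-3 - 10*1836)) = -4602364*(-729396 + (-3 - 18360)) = -4602364*(-729396 - 18363) = -4602364*(-747759) = 3441459102276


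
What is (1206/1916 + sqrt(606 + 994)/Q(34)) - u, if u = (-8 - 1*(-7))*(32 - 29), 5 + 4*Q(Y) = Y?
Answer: 254113/27782 ≈ 9.1467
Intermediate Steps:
Q(Y) = -5/4 + Y/4
u = -3 (u = (-8 + 7)*3 = -1*3 = -3)
(1206/1916 + sqrt(606 + 994)/Q(34)) - u = (1206/1916 + sqrt(606 + 994)/(-5/4 + (1/4)*34)) - 1*(-3) = (1206*(1/1916) + sqrt(1600)/(-5/4 + 17/2)) + 3 = (603/958 + 40/(29/4)) + 3 = (603/958 + 40*(4/29)) + 3 = (603/958 + 160/29) + 3 = 170767/27782 + 3 = 254113/27782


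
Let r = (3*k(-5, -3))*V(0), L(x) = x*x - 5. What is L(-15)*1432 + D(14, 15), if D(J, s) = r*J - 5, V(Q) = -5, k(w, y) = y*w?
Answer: 311885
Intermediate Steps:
k(w, y) = w*y
L(x) = -5 + x² (L(x) = x² - 5 = -5 + x²)
r = -225 (r = (3*(-5*(-3)))*(-5) = (3*15)*(-5) = 45*(-5) = -225)
D(J, s) = -5 - 225*J (D(J, s) = -225*J - 5 = -5 - 225*J)
L(-15)*1432 + D(14, 15) = (-5 + (-15)²)*1432 + (-5 - 225*14) = (-5 + 225)*1432 + (-5 - 3150) = 220*1432 - 3155 = 315040 - 3155 = 311885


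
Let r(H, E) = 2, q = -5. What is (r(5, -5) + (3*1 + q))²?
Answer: 0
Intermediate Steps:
(r(5, -5) + (3*1 + q))² = (2 + (3*1 - 5))² = (2 + (3 - 5))² = (2 - 2)² = 0² = 0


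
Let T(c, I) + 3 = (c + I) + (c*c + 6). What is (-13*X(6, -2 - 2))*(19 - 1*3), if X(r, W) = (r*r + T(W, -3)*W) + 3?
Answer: 1872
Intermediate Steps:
T(c, I) = 3 + I + c + c² (T(c, I) = -3 + ((c + I) + (c*c + 6)) = -3 + ((I + c) + (c² + 6)) = -3 + ((I + c) + (6 + c²)) = -3 + (6 + I + c + c²) = 3 + I + c + c²)
X(r, W) = 3 + r² + W*(W + W²) (X(r, W) = (r*r + (3 - 3 + W + W²)*W) + 3 = (r² + (W + W²)*W) + 3 = (r² + W*(W + W²)) + 3 = 3 + r² + W*(W + W²))
(-13*X(6, -2 - 2))*(19 - 1*3) = (-13*(3 + 6² + (-2 - 2)²*(1 + (-2 - 2))))*(19 - 1*3) = (-13*(3 + 36 + (-4)²*(1 - 4)))*(19 - 3) = -13*(3 + 36 + 16*(-3))*16 = -13*(3 + 36 - 48)*16 = -13*(-9)*16 = 117*16 = 1872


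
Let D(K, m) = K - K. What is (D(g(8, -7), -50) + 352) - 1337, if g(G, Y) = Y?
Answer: -985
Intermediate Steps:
D(K, m) = 0
(D(g(8, -7), -50) + 352) - 1337 = (0 + 352) - 1337 = 352 - 1337 = -985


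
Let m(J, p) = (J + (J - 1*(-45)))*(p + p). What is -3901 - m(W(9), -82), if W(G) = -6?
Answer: 1511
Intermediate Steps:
m(J, p) = 2*p*(45 + 2*J) (m(J, p) = (J + (J + 45))*(2*p) = (J + (45 + J))*(2*p) = (45 + 2*J)*(2*p) = 2*p*(45 + 2*J))
-3901 - m(W(9), -82) = -3901 - 2*(-82)*(45 + 2*(-6)) = -3901 - 2*(-82)*(45 - 12) = -3901 - 2*(-82)*33 = -3901 - 1*(-5412) = -3901 + 5412 = 1511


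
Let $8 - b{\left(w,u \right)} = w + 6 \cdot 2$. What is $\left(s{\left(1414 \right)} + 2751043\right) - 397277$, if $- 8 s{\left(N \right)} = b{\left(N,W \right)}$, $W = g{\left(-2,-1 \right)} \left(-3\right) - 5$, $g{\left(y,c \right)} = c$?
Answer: $\frac{9415773}{4} \approx 2.3539 \cdot 10^{6}$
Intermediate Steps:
$W = -2$ ($W = \left(-1\right) \left(-3\right) - 5 = 3 - 5 = -2$)
$b{\left(w,u \right)} = -4 - w$ ($b{\left(w,u \right)} = 8 - \left(w + 6 \cdot 2\right) = 8 - \left(w + 12\right) = 8 - \left(12 + w\right) = -4 - w$)
$s{\left(N \right)} = \frac{1}{2} + \frac{N}{8}$ ($s{\left(N \right)} = - \frac{-4 - N}{8} = \frac{1}{2} + \frac{N}{8}$)
$\left(s{\left(1414 \right)} + 2751043\right) - 397277 = \left(\left(\frac{1}{2} + \frac{1}{8} \cdot 1414\right) + 2751043\right) - 397277 = \left(\left(\frac{1}{2} + \frac{707}{4}\right) + 2751043\right) - 397277 = \left(\frac{709}{4} + 2751043\right) - 397277 = \frac{11004881}{4} - 397277 = \frac{9415773}{4}$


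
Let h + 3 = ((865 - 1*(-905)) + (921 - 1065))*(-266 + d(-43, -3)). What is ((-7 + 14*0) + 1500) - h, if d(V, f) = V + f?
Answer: 508808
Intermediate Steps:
h = -507315 (h = -3 + ((865 - 1*(-905)) + (921 - 1065))*(-266 + (-43 - 3)) = -3 + ((865 + 905) - 144)*(-266 - 46) = -3 + (1770 - 144)*(-312) = -3 + 1626*(-312) = -3 - 507312 = -507315)
((-7 + 14*0) + 1500) - h = ((-7 + 14*0) + 1500) - 1*(-507315) = ((-7 + 0) + 1500) + 507315 = (-7 + 1500) + 507315 = 1493 + 507315 = 508808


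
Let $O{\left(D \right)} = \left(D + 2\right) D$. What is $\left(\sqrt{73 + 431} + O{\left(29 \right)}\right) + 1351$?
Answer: $2250 + 6 \sqrt{14} \approx 2272.4$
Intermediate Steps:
$O{\left(D \right)} = D \left(2 + D\right)$ ($O{\left(D \right)} = \left(2 + D\right) D = D \left(2 + D\right)$)
$\left(\sqrt{73 + 431} + O{\left(29 \right)}\right) + 1351 = \left(\sqrt{73 + 431} + 29 \left(2 + 29\right)\right) + 1351 = \left(\sqrt{504} + 29 \cdot 31\right) + 1351 = \left(6 \sqrt{14} + 899\right) + 1351 = \left(899 + 6 \sqrt{14}\right) + 1351 = 2250 + 6 \sqrt{14}$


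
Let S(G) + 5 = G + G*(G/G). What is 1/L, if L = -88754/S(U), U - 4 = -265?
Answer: 527/88754 ≈ 0.0059378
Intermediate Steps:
U = -261 (U = 4 - 265 = -261)
S(G) = -5 + 2*G (S(G) = -5 + (G + G*(G/G)) = -5 + (G + G*1) = -5 + (G + G) = -5 + 2*G)
L = 88754/527 (L = -88754/(-5 + 2*(-261)) = -88754/(-5 - 522) = -88754/(-527) = -88754*(-1/527) = 88754/527 ≈ 168.41)
1/L = 1/(88754/527) = 527/88754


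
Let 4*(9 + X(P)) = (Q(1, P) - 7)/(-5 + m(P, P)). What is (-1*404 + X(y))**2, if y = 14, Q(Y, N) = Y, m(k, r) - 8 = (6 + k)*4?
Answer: 4700610721/27556 ≈ 1.7058e+5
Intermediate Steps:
m(k, r) = 32 + 4*k (m(k, r) = 8 + (6 + k)*4 = 8 + (24 + 4*k) = 32 + 4*k)
X(P) = -9 - 3/(2*(27 + 4*P)) (X(P) = -9 + ((1 - 7)/(-5 + (32 + 4*P)))/4 = -9 + (-6/(27 + 4*P))/4 = -9 - 3/(2*(27 + 4*P)))
(-1*404 + X(y))**2 = (-1*404 + 3*(-163 - 24*14)/(2*(27 + 4*14)))**2 = (-404 + 3*(-163 - 336)/(2*(27 + 56)))**2 = (-404 + (3/2)*(-499)/83)**2 = (-404 + (3/2)*(1/83)*(-499))**2 = (-404 - 1497/166)**2 = (-68561/166)**2 = 4700610721/27556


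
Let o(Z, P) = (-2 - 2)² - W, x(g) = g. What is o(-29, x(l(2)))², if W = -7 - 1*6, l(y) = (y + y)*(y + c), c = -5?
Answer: 841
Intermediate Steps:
l(y) = 2*y*(-5 + y) (l(y) = (y + y)*(y - 5) = (2*y)*(-5 + y) = 2*y*(-5 + y))
W = -13 (W = -7 - 6 = -13)
o(Z, P) = 29 (o(Z, P) = (-2 - 2)² - 1*(-13) = (-4)² + 13 = 16 + 13 = 29)
o(-29, x(l(2)))² = 29² = 841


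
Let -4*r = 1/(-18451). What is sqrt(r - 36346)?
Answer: I*sqrt(49494441856533)/36902 ≈ 190.65*I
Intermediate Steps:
r = 1/73804 (r = -1/4/(-18451) = -1/4*(-1/18451) = 1/73804 ≈ 1.3549e-5)
sqrt(r - 36346) = sqrt(1/73804 - 36346) = sqrt(-2682480183/73804) = I*sqrt(49494441856533)/36902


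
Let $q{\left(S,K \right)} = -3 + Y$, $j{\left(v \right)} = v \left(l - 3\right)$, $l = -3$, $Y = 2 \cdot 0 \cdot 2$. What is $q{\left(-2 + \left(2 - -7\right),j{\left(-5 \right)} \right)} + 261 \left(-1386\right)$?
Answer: $-361749$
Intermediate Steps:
$Y = 0$ ($Y = 0 \cdot 2 = 0$)
$j{\left(v \right)} = - 6 v$ ($j{\left(v \right)} = v \left(-3 - 3\right) = v \left(-6\right) = - 6 v$)
$q{\left(S,K \right)} = -3$ ($q{\left(S,K \right)} = -3 + 0 = -3$)
$q{\left(-2 + \left(2 - -7\right),j{\left(-5 \right)} \right)} + 261 \left(-1386\right) = -3 + 261 \left(-1386\right) = -3 - 361746 = -361749$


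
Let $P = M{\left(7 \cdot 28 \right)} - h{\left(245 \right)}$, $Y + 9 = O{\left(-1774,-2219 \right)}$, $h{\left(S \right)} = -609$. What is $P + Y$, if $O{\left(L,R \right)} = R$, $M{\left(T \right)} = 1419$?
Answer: $-200$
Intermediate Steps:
$Y = -2228$ ($Y = -9 - 2219 = -2228$)
$P = 2028$ ($P = 1419 - -609 = 1419 + 609 = 2028$)
$P + Y = 2028 - 2228 = -200$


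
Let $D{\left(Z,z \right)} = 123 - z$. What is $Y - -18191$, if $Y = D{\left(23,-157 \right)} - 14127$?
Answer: $4344$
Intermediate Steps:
$Y = -13847$ ($Y = \left(123 - -157\right) - 14127 = \left(123 + 157\right) - 14127 = 280 - 14127 = -13847$)
$Y - -18191 = -13847 - -18191 = -13847 + 18191 = 4344$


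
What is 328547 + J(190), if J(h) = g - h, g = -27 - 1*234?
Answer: 328096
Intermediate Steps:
g = -261 (g = -27 - 234 = -261)
J(h) = -261 - h
328547 + J(190) = 328547 + (-261 - 1*190) = 328547 + (-261 - 190) = 328547 - 451 = 328096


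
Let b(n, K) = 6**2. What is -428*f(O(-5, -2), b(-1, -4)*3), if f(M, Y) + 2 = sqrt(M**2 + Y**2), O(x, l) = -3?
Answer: 856 - 1284*sqrt(1297) ≈ -45386.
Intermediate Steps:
b(n, K) = 36
f(M, Y) = -2 + sqrt(M**2 + Y**2)
-428*f(O(-5, -2), b(-1, -4)*3) = -428*(-2 + sqrt((-3)**2 + (36*3)**2)) = -428*(-2 + sqrt(9 + 108**2)) = -428*(-2 + sqrt(9 + 11664)) = -428*(-2 + sqrt(11673)) = -428*(-2 + 3*sqrt(1297)) = 856 - 1284*sqrt(1297)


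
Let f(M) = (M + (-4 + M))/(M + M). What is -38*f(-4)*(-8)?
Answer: 456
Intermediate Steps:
f(M) = (-4 + 2*M)/(2*M) (f(M) = (-4 + 2*M)/((2*M)) = (-4 + 2*M)*(1/(2*M)) = (-4 + 2*M)/(2*M))
-38*f(-4)*(-8) = -38*(-2 - 4)/(-4)*(-8) = -(-19)*(-6)/2*(-8) = -38*3/2*(-8) = -57*(-8) = 456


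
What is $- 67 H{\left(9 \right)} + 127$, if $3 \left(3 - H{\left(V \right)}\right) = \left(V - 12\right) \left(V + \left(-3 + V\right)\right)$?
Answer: $-1079$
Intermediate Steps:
$H{\left(V \right)} = 3 - \frac{\left(-12 + V\right) \left(-3 + 2 V\right)}{3}$ ($H{\left(V \right)} = 3 - \frac{\left(V - 12\right) \left(V + \left(-3 + V\right)\right)}{3} = 3 - \frac{\left(-12 + V\right) \left(-3 + 2 V\right)}{3}$)
$- 67 H{\left(9 \right)} + 127 = - 67 \left(-9 + 9 \cdot 9 - \frac{2 \cdot 9^{2}}{3}\right) + 127 = - 67 \left(-9 + 81 - 54\right) + 127 = \left(-67\right) 18 + 127 = -1206 + 127 = -1079$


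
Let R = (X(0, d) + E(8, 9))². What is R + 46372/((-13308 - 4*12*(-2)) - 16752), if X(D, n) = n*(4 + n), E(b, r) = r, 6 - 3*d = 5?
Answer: 21750481/202257 ≈ 107.54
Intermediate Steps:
d = ⅓ (d = 2 - ⅓*5 = 2 - 5/3 = ⅓ ≈ 0.33333)
R = 8836/81 (R = ((4 + ⅓)/3 + 9)² = ((⅓)*(13/3) + 9)² = (13/9 + 9)² = (94/9)² = 8836/81 ≈ 109.09)
R + 46372/((-13308 - 4*12*(-2)) - 16752) = 8836/81 + 46372/((-13308 - 4*12*(-2)) - 16752) = 8836/81 + 46372/((-13308 - 48*(-2)) - 16752) = 8836/81 + 46372/((-13308 + 96) - 16752) = 8836/81 + 46372/(-13212 - 16752) = 8836/81 + 46372/(-29964) = 8836/81 + 46372*(-1/29964) = 8836/81 - 11593/7491 = 21750481/202257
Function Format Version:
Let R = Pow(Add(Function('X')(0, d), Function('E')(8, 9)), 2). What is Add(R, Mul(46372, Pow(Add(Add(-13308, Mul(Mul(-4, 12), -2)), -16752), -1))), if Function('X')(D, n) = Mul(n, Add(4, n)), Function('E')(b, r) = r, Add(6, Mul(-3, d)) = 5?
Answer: Rational(21750481, 202257) ≈ 107.54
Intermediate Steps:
d = Rational(1, 3) (d = Add(2, Mul(Rational(-1, 3), 5)) = Add(2, Rational(-5, 3)) = Rational(1, 3) ≈ 0.33333)
R = Rational(8836, 81) (R = Pow(Add(Mul(Rational(1, 3), Add(4, Rational(1, 3))), 9), 2) = Pow(Add(Mul(Rational(1, 3), Rational(13, 3)), 9), 2) = Pow(Add(Rational(13, 9), 9), 2) = Pow(Rational(94, 9), 2) = Rational(8836, 81) ≈ 109.09)
Add(R, Mul(46372, Pow(Add(Add(-13308, Mul(Mul(-4, 12), -2)), -16752), -1))) = Add(Rational(8836, 81), Mul(46372, Pow(Add(Add(-13308, Mul(Mul(-4, 12), -2)), -16752), -1))) = Add(Rational(8836, 81), Mul(46372, Pow(Add(Add(-13308, Mul(-48, -2)), -16752), -1))) = Add(Rational(8836, 81), Mul(46372, Pow(Add(Add(-13308, 96), -16752), -1))) = Add(Rational(8836, 81), Mul(46372, Pow(Add(-13212, -16752), -1))) = Add(Rational(8836, 81), Mul(46372, Pow(-29964, -1))) = Add(Rational(8836, 81), Mul(46372, Rational(-1, 29964))) = Add(Rational(8836, 81), Rational(-11593, 7491)) = Rational(21750481, 202257)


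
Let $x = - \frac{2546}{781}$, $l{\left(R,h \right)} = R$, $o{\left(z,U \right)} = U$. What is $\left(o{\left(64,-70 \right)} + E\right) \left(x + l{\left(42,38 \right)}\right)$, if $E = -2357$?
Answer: $- \frac{73431312}{781} \approx -94022.0$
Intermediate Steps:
$x = - \frac{2546}{781}$ ($x = \left(-2546\right) \frac{1}{781} = - \frac{2546}{781} \approx -3.2599$)
$\left(o{\left(64,-70 \right)} + E\right) \left(x + l{\left(42,38 \right)}\right) = \left(-70 - 2357\right) \left(- \frac{2546}{781} + 42\right) = \left(-2427\right) \frac{30256}{781} = - \frac{73431312}{781}$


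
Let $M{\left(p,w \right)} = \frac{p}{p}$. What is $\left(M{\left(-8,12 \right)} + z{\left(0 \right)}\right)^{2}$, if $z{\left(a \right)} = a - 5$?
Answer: $16$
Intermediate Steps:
$z{\left(a \right)} = -5 + a$ ($z{\left(a \right)} = a - 5 = -5 + a$)
$M{\left(p,w \right)} = 1$
$\left(M{\left(-8,12 \right)} + z{\left(0 \right)}\right)^{2} = \left(1 + \left(-5 + 0\right)\right)^{2} = \left(1 - 5\right)^{2} = \left(-4\right)^{2} = 16$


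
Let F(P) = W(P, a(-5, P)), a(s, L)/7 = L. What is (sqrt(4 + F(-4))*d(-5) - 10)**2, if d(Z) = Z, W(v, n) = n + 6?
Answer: -350 + 300*I*sqrt(2) ≈ -350.0 + 424.26*I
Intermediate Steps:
a(s, L) = 7*L
W(v, n) = 6 + n
F(P) = 6 + 7*P
(sqrt(4 + F(-4))*d(-5) - 10)**2 = (sqrt(4 + (6 + 7*(-4)))*(-5) - 10)**2 = (sqrt(4 + (6 - 28))*(-5) - 10)**2 = (sqrt(4 - 22)*(-5) - 10)**2 = (sqrt(-18)*(-5) - 10)**2 = ((3*I*sqrt(2))*(-5) - 10)**2 = (-15*I*sqrt(2) - 10)**2 = (-10 - 15*I*sqrt(2))**2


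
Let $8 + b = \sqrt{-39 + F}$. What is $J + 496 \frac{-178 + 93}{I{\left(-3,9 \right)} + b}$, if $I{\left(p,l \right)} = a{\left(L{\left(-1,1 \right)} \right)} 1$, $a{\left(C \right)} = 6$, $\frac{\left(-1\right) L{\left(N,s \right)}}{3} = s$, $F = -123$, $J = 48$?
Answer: $\frac{46144}{83} + \frac{189720 i \sqrt{2}}{83} \approx 555.95 + 3232.6 i$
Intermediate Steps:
$L{\left(N,s \right)} = - 3 s$
$b = -8 + 9 i \sqrt{2}$ ($b = -8 + \sqrt{-39 - 123} = -8 + \sqrt{-162} = -8 + 9 i \sqrt{2} \approx -8.0 + 12.728 i$)
$I{\left(p,l \right)} = 6$ ($I{\left(p,l \right)} = 6 \cdot 1 = 6$)
$J + 496 \frac{-178 + 93}{I{\left(-3,9 \right)} + b} = 48 + 496 \frac{-178 + 93}{6 - \left(8 - 9 i \sqrt{2}\right)} = 48 + 496 \left(- \frac{85}{-2 + 9 i \sqrt{2}}\right) = 48 - \frac{42160}{-2 + 9 i \sqrt{2}}$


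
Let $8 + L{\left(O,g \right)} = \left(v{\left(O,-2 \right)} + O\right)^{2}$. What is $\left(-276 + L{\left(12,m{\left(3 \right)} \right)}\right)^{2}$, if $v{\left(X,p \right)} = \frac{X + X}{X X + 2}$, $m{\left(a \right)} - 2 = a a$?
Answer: $\frac{525468411664}{28398241} \approx 18504.0$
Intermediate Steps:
$m{\left(a \right)} = 2 + a^{2}$ ($m{\left(a \right)} = 2 + a a = 2 + a^{2}$)
$v{\left(X,p \right)} = \frac{2 X}{2 + X^{2}}$ ($v{\left(X,p \right)} = \frac{2 X}{X^{2} + 2} = \frac{2 X}{2 + X^{2}}$)
$L{\left(O,g \right)} = -8 + \left(O + \frac{2 O}{2 + O^{2}}\right)^{2}$ ($L{\left(O,g \right)} = -8 + \left(\frac{2 O}{2 + O^{2}} + O\right)^{2} = -8 + \left(O + \frac{2 O}{2 + O^{2}}\right)^{2}$)
$\left(-276 + L{\left(12,m{\left(3 \right)} \right)}\right)^{2} = \left(-276 + \frac{-32 + 12^{6} - 16 \cdot 12^{2}}{4 + 12^{4} + 4 \cdot 12^{2}}\right)^{2} = \left(-276 + \frac{-32 + 2985984 - 2304}{4 + 20736 + 4 \cdot 144}\right)^{2} = \left(-276 + \frac{-32 + 2985984 - 2304}{4 + 20736 + 576}\right)^{2} = \left(-276 + \frac{1}{21316} \cdot 2983648\right)^{2} = \left(-276 + \frac{745912}{5329}\right)^{2} = \left(- \frac{724892}{5329}\right)^{2} = \frac{525468411664}{28398241}$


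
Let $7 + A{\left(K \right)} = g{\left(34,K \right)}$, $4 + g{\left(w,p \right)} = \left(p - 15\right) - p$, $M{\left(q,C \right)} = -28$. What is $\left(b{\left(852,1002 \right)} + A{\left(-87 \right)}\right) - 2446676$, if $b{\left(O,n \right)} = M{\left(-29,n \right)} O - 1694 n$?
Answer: $-4167946$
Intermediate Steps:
$b{\left(O,n \right)} = - 1694 n - 28 O$ ($b{\left(O,n \right)} = - 28 O - 1694 n = - 1694 n - 28 O$)
$g{\left(w,p \right)} = -19$ ($g{\left(w,p \right)} = -4 + \left(\left(p - 15\right) - p\right) = -4 + \left(\left(-15 + p\right) - p\right) = -4 - 15 = -19$)
$A{\left(K \right)} = -26$ ($A{\left(K \right)} = -7 - 19 = -26$)
$\left(b{\left(852,1002 \right)} + A{\left(-87 \right)}\right) - 2446676 = \left(\left(\left(-1694\right) 1002 - 23856\right) - 26\right) - 2446676 = \left(\left(-1697388 - 23856\right) - 26\right) - 2446676 = \left(-1721244 - 26\right) - 2446676 = -1721270 - 2446676 = -4167946$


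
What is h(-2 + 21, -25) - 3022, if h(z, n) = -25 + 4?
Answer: -3043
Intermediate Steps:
h(z, n) = -21
h(-2 + 21, -25) - 3022 = -21 - 3022 = -3043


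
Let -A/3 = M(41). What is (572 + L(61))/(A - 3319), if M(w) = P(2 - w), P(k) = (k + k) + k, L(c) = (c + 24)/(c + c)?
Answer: -69869/362096 ≈ -0.19296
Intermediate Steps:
L(c) = (24 + c)/(2*c) (L(c) = (24 + c)/((2*c)) = (24 + c)*(1/(2*c)) = (24 + c)/(2*c))
P(k) = 3*k (P(k) = 2*k + k = 3*k)
M(w) = 6 - 3*w (M(w) = 3*(2 - w) = 6 - 3*w)
A = 351 (A = -3*(6 - 3*41) = -3*(6 - 123) = -3*(-117) = 351)
(572 + L(61))/(A - 3319) = (572 + (½)*(24 + 61)/61)/(351 - 3319) = (572 + (½)*(1/61)*85)/(-2968) = (572 + 85/122)*(-1/2968) = (69869/122)*(-1/2968) = -69869/362096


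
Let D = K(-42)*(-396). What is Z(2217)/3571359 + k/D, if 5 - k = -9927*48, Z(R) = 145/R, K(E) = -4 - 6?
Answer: 1154818901609/9597215640 ≈ 120.33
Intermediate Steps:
K(E) = -10
D = 3960 (D = -10*(-396) = 3960)
k = 476501 (k = 5 - (-9927)*48 = 5 - 1*(-476496) = 5 + 476496 = 476501)
Z(2217)/3571359 + k/D = (145/2217)/3571359 + 476501/3960 = (145*(1/2217))*(1/3571359) + 476501*(1/3960) = (145/2217)*(1/3571359) + 476501/3960 = 145/7917702903 + 476501/3960 = 1154818901609/9597215640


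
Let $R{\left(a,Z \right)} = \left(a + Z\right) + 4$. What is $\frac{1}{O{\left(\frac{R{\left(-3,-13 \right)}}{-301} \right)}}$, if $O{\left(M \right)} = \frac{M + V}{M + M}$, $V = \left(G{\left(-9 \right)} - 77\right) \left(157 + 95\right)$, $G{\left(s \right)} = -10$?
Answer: $- \frac{1}{274963} \approx -3.6369 \cdot 10^{-6}$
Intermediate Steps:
$R{\left(a,Z \right)} = 4 + Z + a$ ($R{\left(a,Z \right)} = \left(Z + a\right) + 4 = 4 + Z + a$)
$V = -21924$ ($V = \left(-10 - 77\right) \left(157 + 95\right) = \left(-87\right) 252 = -21924$)
$O{\left(M \right)} = \frac{-21924 + M}{2 M}$ ($O{\left(M \right)} = \frac{M - 21924}{M + M} = \frac{-21924 + M}{2 M}$)
$\frac{1}{O{\left(\frac{R{\left(-3,-13 \right)}}{-301} \right)}} = \frac{1}{\frac{1}{2} \frac{1}{\left(4 - 13 - 3\right) \frac{1}{-301}} \left(-21924 + \frac{4 - 13 - 3}{-301}\right)} = \frac{1}{\frac{1}{2} \frac{1}{\left(-12\right) \left(- \frac{1}{301}\right)} \left(-21924 - - \frac{12}{301}\right)} = \frac{1}{\frac{1}{2} \frac{1}{\frac{12}{301}} \left(-21924 + \frac{12}{301}\right)} = \frac{1}{\frac{1}{2} \cdot \frac{301}{12} \left(- \frac{6599112}{301}\right)} = \frac{1}{-274963} = - \frac{1}{274963}$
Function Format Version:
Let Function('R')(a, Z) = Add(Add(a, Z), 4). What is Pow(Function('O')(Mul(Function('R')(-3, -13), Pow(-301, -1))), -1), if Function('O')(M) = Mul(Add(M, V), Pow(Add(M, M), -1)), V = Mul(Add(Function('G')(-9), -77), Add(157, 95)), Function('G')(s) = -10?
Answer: Rational(-1, 274963) ≈ -3.6369e-6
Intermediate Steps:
Function('R')(a, Z) = Add(4, Z, a) (Function('R')(a, Z) = Add(Add(Z, a), 4) = Add(4, Z, a))
V = -21924 (V = Mul(Add(-10, -77), Add(157, 95)) = Mul(-87, 252) = -21924)
Function('O')(M) = Mul(Rational(1, 2), Pow(M, -1), Add(-21924, M)) (Function('O')(M) = Mul(Add(M, -21924), Pow(Add(M, M), -1)) = Mul(Add(-21924, M), Pow(Mul(2, M), -1)) = Mul(Add(-21924, M), Mul(Rational(1, 2), Pow(M, -1))) = Mul(Rational(1, 2), Pow(M, -1), Add(-21924, M)))
Pow(Function('O')(Mul(Function('R')(-3, -13), Pow(-301, -1))), -1) = Pow(Mul(Rational(1, 2), Pow(Mul(Add(4, -13, -3), Pow(-301, -1)), -1), Add(-21924, Mul(Add(4, -13, -3), Pow(-301, -1)))), -1) = Pow(Mul(Rational(1, 2), Pow(Mul(-12, Rational(-1, 301)), -1), Add(-21924, Mul(-12, Rational(-1, 301)))), -1) = Pow(Mul(Rational(1, 2), Pow(Rational(12, 301), -1), Add(-21924, Rational(12, 301))), -1) = Pow(Mul(Rational(1, 2), Rational(301, 12), Rational(-6599112, 301)), -1) = Pow(-274963, -1) = Rational(-1, 274963)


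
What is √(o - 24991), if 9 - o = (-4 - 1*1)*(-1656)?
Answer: I*√33262 ≈ 182.38*I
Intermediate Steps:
o = -8271 (o = 9 - (-4 - 1*1)*(-1656) = 9 - (-4 - 1)*(-1656) = 9 - (-5)*(-1656) = 9 - 1*8280 = 9 - 8280 = -8271)
√(o - 24991) = √(-8271 - 24991) = √(-33262) = I*√33262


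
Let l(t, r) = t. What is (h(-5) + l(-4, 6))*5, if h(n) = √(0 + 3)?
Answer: -20 + 5*√3 ≈ -11.340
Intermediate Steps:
h(n) = √3
(h(-5) + l(-4, 6))*5 = (√3 - 4)*5 = (-4 + √3)*5 = -20 + 5*√3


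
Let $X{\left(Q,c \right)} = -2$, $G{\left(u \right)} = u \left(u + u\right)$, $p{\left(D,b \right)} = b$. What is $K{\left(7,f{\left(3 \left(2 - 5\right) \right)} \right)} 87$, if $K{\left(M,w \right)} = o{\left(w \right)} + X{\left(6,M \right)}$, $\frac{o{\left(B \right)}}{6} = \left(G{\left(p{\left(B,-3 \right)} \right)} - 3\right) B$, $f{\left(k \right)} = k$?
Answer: $-70644$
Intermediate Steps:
$G{\left(u \right)} = 2 u^{2}$ ($G{\left(u \right)} = u 2 u = 2 u^{2}$)
$o{\left(B \right)} = 90 B$ ($o{\left(B \right)} = 6 \left(2 \left(-3\right)^{2} - 3\right) B = 6 \left(2 \cdot 9 - 3\right) B = 6 \left(18 - 3\right) B = 6 \cdot 15 B = 90 B$)
$K{\left(M,w \right)} = -2 + 90 w$ ($K{\left(M,w \right)} = 90 w - 2 = -2 + 90 w$)
$K{\left(7,f{\left(3 \left(2 - 5\right) \right)} \right)} 87 = \left(-2 + 90 \cdot 3 \left(2 - 5\right)\right) 87 = \left(-2 + 90 \cdot 3 \left(-3\right)\right) 87 = \left(-2 + 90 \left(-9\right)\right) 87 = \left(-2 - 810\right) 87 = \left(-812\right) 87 = -70644$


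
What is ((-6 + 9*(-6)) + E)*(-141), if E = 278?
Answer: -30738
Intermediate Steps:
((-6 + 9*(-6)) + E)*(-141) = ((-6 + 9*(-6)) + 278)*(-141) = ((-6 - 54) + 278)*(-141) = (-60 + 278)*(-141) = 218*(-141) = -30738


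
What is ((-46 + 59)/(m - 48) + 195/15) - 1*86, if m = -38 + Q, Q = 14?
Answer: -5269/72 ≈ -73.181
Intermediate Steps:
m = -24 (m = -38 + 14 = -24)
((-46 + 59)/(m - 48) + 195/15) - 1*86 = ((-46 + 59)/(-24 - 48) + 195/15) - 1*86 = (13/(-72) + 195*(1/15)) - 86 = (13*(-1/72) + 13) - 86 = (-13/72 + 13) - 86 = 923/72 - 86 = -5269/72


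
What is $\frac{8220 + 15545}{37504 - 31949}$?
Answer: $\frac{4753}{1111} \approx 4.2781$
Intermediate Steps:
$\frac{8220 + 15545}{37504 - 31949} = \frac{23765}{5555} = 23765 \cdot \frac{1}{5555} = \frac{4753}{1111}$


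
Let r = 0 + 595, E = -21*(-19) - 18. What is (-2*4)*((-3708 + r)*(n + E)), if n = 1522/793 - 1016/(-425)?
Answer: 3234010104952/337025 ≈ 9.5958e+6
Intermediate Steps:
E = 381 (E = 399 - 18 = 381)
n = 1452538/337025 (n = 1522*(1/793) - 1016*(-1/425) = 1522/793 + 1016/425 = 1452538/337025 ≈ 4.3099)
r = 595
(-2*4)*((-3708 + r)*(n + E)) = (-2*4)*((-3708 + 595)*(1452538/337025 + 381)) = -(-24904)*129859063/337025 = -8*(-404251263119/337025) = 3234010104952/337025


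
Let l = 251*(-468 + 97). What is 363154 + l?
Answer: 270033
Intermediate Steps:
l = -93121 (l = 251*(-371) = -93121)
363154 + l = 363154 - 93121 = 270033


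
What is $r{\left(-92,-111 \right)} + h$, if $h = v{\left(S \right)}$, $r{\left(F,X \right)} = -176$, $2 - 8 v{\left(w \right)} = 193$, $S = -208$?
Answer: $- \frac{1599}{8} \approx -199.88$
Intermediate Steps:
$v{\left(w \right)} = - \frac{191}{8}$ ($v{\left(w \right)} = \frac{1}{4} - \frac{193}{8} = - \frac{191}{8}$)
$h = - \frac{191}{8} \approx -23.875$
$r{\left(-92,-111 \right)} + h = -176 - \frac{191}{8} = - \frac{1599}{8}$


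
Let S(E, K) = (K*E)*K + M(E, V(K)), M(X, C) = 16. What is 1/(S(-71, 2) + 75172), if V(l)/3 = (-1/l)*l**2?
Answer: 1/74904 ≈ 1.3350e-5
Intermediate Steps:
V(l) = -3*l (V(l) = 3*((-1/l)*l**2) = 3*(-l) = -3*l)
S(E, K) = 16 + E*K**2 (S(E, K) = (K*E)*K + 16 = (E*K)*K + 16 = E*K**2 + 16 = 16 + E*K**2)
1/(S(-71, 2) + 75172) = 1/((16 - 71*2**2) + 75172) = 1/((16 - 71*4) + 75172) = 1/((16 - 284) + 75172) = 1/(-268 + 75172) = 1/74904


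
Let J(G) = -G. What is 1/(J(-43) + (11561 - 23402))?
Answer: -1/11798 ≈ -8.4760e-5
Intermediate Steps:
1/(J(-43) + (11561 - 23402)) = 1/(-1*(-43) + (11561 - 23402)) = 1/(43 - 11841) = 1/(-11798) = -1/11798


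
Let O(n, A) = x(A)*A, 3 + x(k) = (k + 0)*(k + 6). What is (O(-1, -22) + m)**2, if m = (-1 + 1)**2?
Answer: 58951684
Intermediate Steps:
x(k) = -3 + k*(6 + k) (x(k) = -3 + (k + 0)*(k + 6) = -3 + k*(6 + k))
m = 0 (m = 0**2 = 0)
O(n, A) = A*(-3 + A**2 + 6*A) (O(n, A) = (-3 + A**2 + 6*A)*A = A*(-3 + A**2 + 6*A))
(O(-1, -22) + m)**2 = (-22*(-3 + (-22)**2 + 6*(-22)) + 0)**2 = (-22*(-3 + 484 - 132) + 0)**2 = (-22*349 + 0)**2 = (-7678 + 0)**2 = (-7678)**2 = 58951684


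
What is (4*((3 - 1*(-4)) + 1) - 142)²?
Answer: 12100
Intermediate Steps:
(4*((3 - 1*(-4)) + 1) - 142)² = (4*((3 + 4) + 1) - 142)² = (4*(7 + 1) - 142)² = (4*8 - 142)² = (32 - 142)² = (-110)² = 12100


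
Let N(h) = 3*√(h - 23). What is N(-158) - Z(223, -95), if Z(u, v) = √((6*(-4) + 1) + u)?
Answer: -10*√2 + 3*I*√181 ≈ -14.142 + 40.361*I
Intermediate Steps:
N(h) = 3*√(-23 + h)
Z(u, v) = √(-23 + u) (Z(u, v) = √((-24 + 1) + u) = √(-23 + u))
N(-158) - Z(223, -95) = 3*√(-23 - 158) - √(-23 + 223) = 3*√(-181) - √200 = 3*(I*√181) - 10*√2 = 3*I*√181 - 10*√2 = -10*√2 + 3*I*√181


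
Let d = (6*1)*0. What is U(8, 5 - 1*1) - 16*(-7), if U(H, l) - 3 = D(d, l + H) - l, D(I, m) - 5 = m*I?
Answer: 116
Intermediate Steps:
d = 0 (d = 6*0 = 0)
D(I, m) = 5 + I*m (D(I, m) = 5 + m*I = 5 + I*m)
U(H, l) = 8 - l (U(H, l) = 3 + ((5 + 0*(l + H)) - l) = 3 + ((5 + 0*(H + l)) - l) = 3 + ((5 + 0) - l) = 3 + (5 - l) = 8 - l)
U(8, 5 - 1*1) - 16*(-7) = (8 - (5 - 1*1)) - 16*(-7) = (8 - (5 - 1)) + 112 = (8 - 1*4) + 112 = (8 - 4) + 112 = 4 + 112 = 116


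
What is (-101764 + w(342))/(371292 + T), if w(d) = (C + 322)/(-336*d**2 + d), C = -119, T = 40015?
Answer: -3999280627571/16164184947534 ≈ -0.24742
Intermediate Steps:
w(d) = 203/(d - 336*d**2) (w(d) = (-119 + 322)/(-336*d**2 + d) = 203/(d - 336*d**2))
(-101764 + w(342))/(371292 + T) = (-101764 - 203/(342*(-1 + 336*342)))/(371292 + 40015) = (-101764 - 203*1/342/(-1 + 114912))/411307 = (-101764 - 203*1/342/114911)*(1/411307) = (-101764 - 203*1/342*1/114911)*(1/411307) = (-101764 - 203/39299562)*(1/411307) = -3999280627571/39299562*1/411307 = -3999280627571/16164184947534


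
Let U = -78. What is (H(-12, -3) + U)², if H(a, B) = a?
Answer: 8100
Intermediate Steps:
(H(-12, -3) + U)² = (-12 - 78)² = (-90)² = 8100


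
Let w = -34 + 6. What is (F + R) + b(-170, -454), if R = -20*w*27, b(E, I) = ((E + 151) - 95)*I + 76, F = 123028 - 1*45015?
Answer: 144965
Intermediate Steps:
w = -28
F = 78013 (F = 123028 - 45015 = 78013)
b(E, I) = 76 + I*(56 + E) (b(E, I) = ((151 + E) - 95)*I + 76 = (56 + E)*I + 76 = I*(56 + E) + 76 = 76 + I*(56 + E))
R = 15120 (R = -20*(-28)*27 = 560*27 = 15120)
(F + R) + b(-170, -454) = (78013 + 15120) + (76 + 56*(-454) - 170*(-454)) = 93133 + (76 - 25424 + 77180) = 93133 + 51832 = 144965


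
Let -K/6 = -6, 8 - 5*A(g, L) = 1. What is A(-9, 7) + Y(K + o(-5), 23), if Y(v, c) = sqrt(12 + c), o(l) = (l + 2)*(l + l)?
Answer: 7/5 + sqrt(35) ≈ 7.3161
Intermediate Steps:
o(l) = 2*l*(2 + l) (o(l) = (2 + l)*(2*l) = 2*l*(2 + l))
A(g, L) = 7/5 (A(g, L) = 8/5 - 1/5*1 = 8/5 - 1/5 = 7/5)
K = 36 (K = -6*(-6) = 36)
A(-9, 7) + Y(K + o(-5), 23) = 7/5 + sqrt(12 + 23) = 7/5 + sqrt(35)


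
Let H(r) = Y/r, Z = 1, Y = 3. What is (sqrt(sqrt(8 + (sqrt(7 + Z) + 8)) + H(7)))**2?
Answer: 3/7 + sqrt(16 + 2*sqrt(2)) ≈ 4.7677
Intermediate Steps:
H(r) = 3/r
(sqrt(sqrt(8 + (sqrt(7 + Z) + 8)) + H(7)))**2 = (sqrt(sqrt(8 + (sqrt(7 + 1) + 8)) + 3/7))**2 = (sqrt(sqrt(8 + (sqrt(8) + 8)) + 3*(1/7)))**2 = (sqrt(sqrt(8 + (2*sqrt(2) + 8)) + 3/7))**2 = (sqrt(sqrt(8 + (8 + 2*sqrt(2))) + 3/7))**2 = (sqrt(sqrt(16 + 2*sqrt(2)) + 3/7))**2 = (sqrt(3/7 + sqrt(16 + 2*sqrt(2))))**2 = 3/7 + sqrt(16 + 2*sqrt(2))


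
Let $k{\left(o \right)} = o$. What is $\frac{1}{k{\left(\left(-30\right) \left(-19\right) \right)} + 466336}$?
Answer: $\frac{1}{466906} \approx 2.1418 \cdot 10^{-6}$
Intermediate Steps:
$\frac{1}{k{\left(\left(-30\right) \left(-19\right) \right)} + 466336} = \frac{1}{\left(-30\right) \left(-19\right) + 466336} = \frac{1}{570 + 466336} = \frac{1}{466906}$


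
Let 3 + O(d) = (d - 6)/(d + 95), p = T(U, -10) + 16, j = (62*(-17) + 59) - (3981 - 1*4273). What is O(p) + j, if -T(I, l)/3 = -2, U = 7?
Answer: -82586/117 ≈ -705.86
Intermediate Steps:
T(I, l) = 6 (T(I, l) = -3*(-2) = 6)
j = -703 (j = (-1054 + 59) - (3981 - 4273) = -995 - 1*(-292) = -995 + 292 = -703)
p = 22 (p = 6 + 16 = 22)
O(d) = -3 + (-6 + d)/(95 + d) (O(d) = -3 + (d - 6)/(d + 95) = -3 + (-6 + d)/(95 + d))
O(p) + j = (-291 - 2*22)/(95 + 22) - 703 = (-291 - 44)/117 - 703 = (1/117)*(-335) - 703 = -335/117 - 703 = -82586/117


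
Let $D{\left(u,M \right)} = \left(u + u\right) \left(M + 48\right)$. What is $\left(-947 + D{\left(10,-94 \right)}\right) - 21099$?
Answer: $-22966$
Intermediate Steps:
$D{\left(u,M \right)} = 2 u \left(48 + M\right)$
$\left(-947 + D{\left(10,-94 \right)}\right) - 21099 = \left(-947 + 2 \cdot 10 \left(48 - 94\right)\right) - 21099 = \left(-947 + 2 \cdot 10 \left(-46\right)\right) - 21099 = \left(-947 - 920\right) - 21099 = -1867 - 21099 = -22966$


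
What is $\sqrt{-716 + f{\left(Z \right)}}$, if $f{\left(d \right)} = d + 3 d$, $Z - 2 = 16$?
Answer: $2 i \sqrt{161} \approx 25.377 i$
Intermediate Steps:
$Z = 18$ ($Z = 2 + 16 = 18$)
$f{\left(d \right)} = 4 d$
$\sqrt{-716 + f{\left(Z \right)}} = \sqrt{-716 + 4 \cdot 18} = \sqrt{-716 + 72} = \sqrt{-644} = 2 i \sqrt{161}$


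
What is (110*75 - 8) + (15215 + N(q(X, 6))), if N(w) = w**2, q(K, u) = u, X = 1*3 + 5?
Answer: 23493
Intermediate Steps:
X = 8 (X = 3 + 5 = 8)
(110*75 - 8) + (15215 + N(q(X, 6))) = (110*75 - 8) + (15215 + 6**2) = (8250 - 8) + (15215 + 36) = 8242 + 15251 = 23493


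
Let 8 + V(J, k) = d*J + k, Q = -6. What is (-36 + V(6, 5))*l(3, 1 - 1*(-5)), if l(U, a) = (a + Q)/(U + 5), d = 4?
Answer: 0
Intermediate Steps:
V(J, k) = -8 + k + 4*J (V(J, k) = -8 + (4*J + k) = -8 + (k + 4*J) = -8 + k + 4*J)
l(U, a) = (-6 + a)/(5 + U) (l(U, a) = (a - 6)/(U + 5) = (-6 + a)/(5 + U))
(-36 + V(6, 5))*l(3, 1 - 1*(-5)) = (-36 + (-8 + 5 + 4*6))*((-6 + (1 - 1*(-5)))/(5 + 3)) = (-36 + (-8 + 5 + 24))*((-6 + (1 + 5))/8) = (-36 + 21)*((-6 + 6)/8) = -15*0/8 = -15*0 = 0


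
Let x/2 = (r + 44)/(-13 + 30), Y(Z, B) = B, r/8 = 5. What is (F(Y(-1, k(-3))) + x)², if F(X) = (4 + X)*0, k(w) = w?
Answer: 28224/289 ≈ 97.661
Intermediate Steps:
r = 40 (r = 8*5 = 40)
x = 168/17 (x = 2*((40 + 44)/(-13 + 30)) = 2*(84/17) = 168/17 ≈ 9.8824)
F(X) = 0
(F(Y(-1, k(-3))) + x)² = (0 + 168/17)² = (168/17)² = 28224/289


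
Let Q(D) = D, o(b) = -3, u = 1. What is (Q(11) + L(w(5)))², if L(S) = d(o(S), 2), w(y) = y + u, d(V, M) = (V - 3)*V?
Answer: 841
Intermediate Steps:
d(V, M) = V*(-3 + V) (d(V, M) = (-3 + V)*V = V*(-3 + V))
w(y) = 1 + y (w(y) = y + 1 = 1 + y)
L(S) = 18 (L(S) = -3*(-3 - 3) = -3*(-6) = 18)
(Q(11) + L(w(5)))² = (11 + 18)² = 29² = 841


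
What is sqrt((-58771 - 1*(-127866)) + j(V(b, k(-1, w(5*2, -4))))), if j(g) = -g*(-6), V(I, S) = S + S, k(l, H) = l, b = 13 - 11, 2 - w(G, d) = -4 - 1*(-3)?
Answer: sqrt(69083) ≈ 262.84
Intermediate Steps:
w(G, d) = 3 (w(G, d) = 2 - (-4 - 1*(-3)) = 2 - (-4 + 3) = 2 - 1*(-1) = 2 + 1 = 3)
b = 2
V(I, S) = 2*S
j(g) = 6*g
sqrt((-58771 - 1*(-127866)) + j(V(b, k(-1, w(5*2, -4))))) = sqrt((-58771 - 1*(-127866)) + 6*(2*(-1))) = sqrt((-58771 + 127866) + 6*(-2)) = sqrt(69095 - 12) = sqrt(69083)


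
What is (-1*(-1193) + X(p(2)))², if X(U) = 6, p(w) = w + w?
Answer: 1437601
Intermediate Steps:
p(w) = 2*w
(-1*(-1193) + X(p(2)))² = (-1*(-1193) + 6)² = (1193 + 6)² = 1199² = 1437601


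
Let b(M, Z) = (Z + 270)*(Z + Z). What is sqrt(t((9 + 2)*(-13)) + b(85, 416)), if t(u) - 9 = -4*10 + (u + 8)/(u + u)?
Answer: sqrt(46682733526)/286 ≈ 755.46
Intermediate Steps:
b(M, Z) = 2*Z*(270 + Z) (b(M, Z) = (270 + Z)*(2*Z) = 2*Z*(270 + Z))
t(u) = -31 + (8 + u)/(2*u) (t(u) = 9 + (-4*10 + (u + 8)/(u + u)) = 9 + (-40 + (8 + u)/((2*u))) = 9 + (-40 + (8 + u)*(1/(2*u))) = 9 + (-40 + (8 + u)/(2*u)) = -31 + (8 + u)/(2*u))
sqrt(t((9 + 2)*(-13)) + b(85, 416)) = sqrt((-61/2 + 4/(((9 + 2)*(-13)))) + 2*416*(270 + 416)) = sqrt((-61/2 + 4/((11*(-13)))) + 2*416*686) = sqrt((-61/2 + 4/(-143)) + 570752) = sqrt((-61/2 + 4*(-1/143)) + 570752) = sqrt((-61/2 - 4/143) + 570752) = sqrt(-8731/286 + 570752) = sqrt(163226341/286) = sqrt(46682733526)/286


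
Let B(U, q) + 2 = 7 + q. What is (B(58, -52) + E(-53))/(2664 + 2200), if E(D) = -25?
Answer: -9/608 ≈ -0.014803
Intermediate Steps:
B(U, q) = 5 + q (B(U, q) = -2 + (7 + q) = 5 + q)
(B(58, -52) + E(-53))/(2664 + 2200) = ((5 - 52) - 25)/(2664 + 2200) = (-47 - 25)/4864 = -72*1/4864 = -9/608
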